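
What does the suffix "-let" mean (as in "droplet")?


Suffix: -let
Example: droplet = drop + -let
Meaning = small


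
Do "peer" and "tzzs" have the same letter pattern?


Pattern of "peer": [0, 1, 1, 2]
Pattern of "tzzs": [0, 1, 1, 2]
Patterns match
Same pattern = Yes


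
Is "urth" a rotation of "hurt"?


Word: "hurt", Candidate: "urth"
Method: check if candidate is substring of word+word
"hurthurt" contains "urth"? Yes
Is rotation = Yes


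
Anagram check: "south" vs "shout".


Word 1: "south" → sorted: hostu
Word 2: "shout" → sorted: hostu
Same letters? hostu == hostu
Anagram = Yes


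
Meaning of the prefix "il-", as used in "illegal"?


Prefix: il-
Example: illegal (il- + legal)
Meaning = not


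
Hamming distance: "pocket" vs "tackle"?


Comparing character by character (same length = 6):
  Pos 0: 'p' vs 't' !=
  Pos 1: 'o' vs 'a' !=
  Pos 2: 'c' vs 'c' =
  Pos 3: 'k' vs 'k' =
  Pos 4: 'e' vs 'l' !=
  Pos 5: 't' vs 'e' !=
Hamming distance = 4


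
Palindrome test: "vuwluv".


Word: "vuwluv"
Reversed: "vulwuv"
Forward == Backward? vuwluv != vulwuv
Palindrome = No


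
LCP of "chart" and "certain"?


Word 1: "chart"
Word 2: "certain"
Comparing from start:
  Pos 0: 'c' == 'c'
  Pos 1: 'h' != 'e' (stop)
LCP = "c" (length 1)


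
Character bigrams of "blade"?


Word: "blade" (length 5)
Number of bigrams = 5 - 2 + 1 = 4
  Position 0: "bl"
  Position 1: "la"
  Position 2: "ad"
  Position 3: "de"
Bigrams = "bl", "la", "ad", "de"


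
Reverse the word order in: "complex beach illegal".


Original: "complex beach illegal"
Words (1..n): complex | beach | illegal
Reversed (n..1): illegal | beach | complex
Result = "illegal beach complex"


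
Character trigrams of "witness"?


Word: "witness" (length 7)
Number of trigrams = 7 - 3 + 1 = 5
  Position 0: "wit"
  Position 1: "itn"
  Position 2: "tne"
  Position 3: "nes"
  Position 4: "ess"
Trigrams = "wit", "itn", "tne", "nes", "ess"


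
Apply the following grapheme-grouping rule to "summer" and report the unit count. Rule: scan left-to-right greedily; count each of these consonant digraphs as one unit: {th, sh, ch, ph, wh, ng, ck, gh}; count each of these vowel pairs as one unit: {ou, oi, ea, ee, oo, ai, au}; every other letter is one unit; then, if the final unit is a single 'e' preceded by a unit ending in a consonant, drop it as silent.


Word: "summer" (6 letters)
Left-to-right scan:
  1. 's' (letter)
  2. 'u' (letter)
  3. 'm' (letter)
  4. 'm' (letter)
  5. 'e' (letter)
  6. 'r' (letter)
Units from scan: 6
Sound units = 6 units


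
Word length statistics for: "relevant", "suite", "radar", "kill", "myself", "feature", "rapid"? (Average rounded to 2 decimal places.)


Lengths: "relevant"=8, "suite"=5, "radar"=5, "kill"=4, "myself"=6, "feature"=7, "rapid"=5
Sum = 40, Count = 7
Average = 40/7 = 5.71
= avg=5.71, min=4, max=8


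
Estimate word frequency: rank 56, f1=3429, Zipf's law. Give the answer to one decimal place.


Zipf's law: f(r) = f(1) / r
f(1) = 3429
f(56) = 3429 / 56
= 61.2 occurrences


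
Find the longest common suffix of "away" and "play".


Word 1: "away"
Word 2: "play"
Comparing from end:
  Pos -1: 'y' == 'y'
  Pos -2: 'a' == 'a'
  Pos -3: 'w' != 'l' (stop)
LCS = "ay" (length 2)


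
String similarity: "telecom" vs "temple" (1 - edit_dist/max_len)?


Word 1: "telecom" (length 7)
Word 2: "temple" (length 6)
One optimal edit sequence:
  1. keep 't'
  2. keep 'e'
  3. delete 'l'  (+1)
  4. substitute 'e' -> 'm'  (+1)
  5. substitute 'c' -> 'p'  (+1)
  6. substitute 'o' -> 'l'  (+1)
  7. substitute 'm' -> 'e'  (+1)
Edit distance = 5
Max length = max(7, 6) = 7
Similarity = 1 - 5/7
= 0.2857


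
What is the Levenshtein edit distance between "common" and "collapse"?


Word 1: "common" (length 6)
Word 2: "collapse" (length 8)
One optimal edit sequence (insert/delete/substitute each cost 1):
  1. keep 'c'
  2. keep 'o'
  3. insert 'l'  (+1)
  4. insert 'l'  (+1)
  5. substitute 'm' -> 'a'  (+1)
  6. substitute 'm' -> 'p'  (+1)
  7. substitute 'o' -> 's'  (+1)
  8. substitute 'n' -> 'e'  (+1)
Total edit operations: 6
Edit distance = 6


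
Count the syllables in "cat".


Word: "cat"
Syllable breakdown: cat
Counting: 1 part
= 1 syllable


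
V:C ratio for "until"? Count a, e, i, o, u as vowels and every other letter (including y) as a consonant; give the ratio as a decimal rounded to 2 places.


Word: "until"
Vowels (a,e,i,o,u): 2
Consonants: 3
Ratio = 2/3
= 0.67


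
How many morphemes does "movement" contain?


Word: "movement"
Morphemes: move + -ment
Each morpheme carries meaning
= 2 morphemes


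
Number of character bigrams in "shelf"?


Word: "shelf" (length 5)
Number of 2-grams = length - 2 + 1 = 5 - 2 + 1
= 4


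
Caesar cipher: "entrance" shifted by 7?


Word: "entrance"
Shift: 7
Each letter → (letter + shift) mod 26:
  'e' (4) + 7 = 11 → 'l'
  'n' (13) + 7 = 20 → 'u'
  't' (19) + 7 = 0 → 'a'
  'r' (17) + 7 = 24 → 'y'
  'a' (0) + 7 = 7 → 'h'
  'n' (13) + 7 = 20 → 'u'
  'c' (2) + 7 = 9 → 'j'
  'e' (4) + 7 = 11 → 'l'
Result = "luayhujl"


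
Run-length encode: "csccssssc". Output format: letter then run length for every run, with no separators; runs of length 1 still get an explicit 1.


String: "csccssssc"
Scanning for consecutive runs:
  'c' x 1
  's' x 1
  'c' x 2
  's' x 4
  'c' x 1
RLE = "c1s1c2s4c1"


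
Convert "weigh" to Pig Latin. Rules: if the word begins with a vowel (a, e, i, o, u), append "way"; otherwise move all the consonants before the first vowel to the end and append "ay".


Word: "weigh"
Starts with consonant(s) → move to end, add 'ay'
Consonant cluster: "w"
Pig Latin = "eighway"


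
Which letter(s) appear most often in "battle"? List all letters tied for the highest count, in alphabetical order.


Word: "battle"
Letter counts:
  'a': 1
  'b': 1
  'e': 1
  'l': 1
  't': 2
Maximum count = 2
Most frequent = 't' (2 times each)


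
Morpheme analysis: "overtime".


Word: "overtime"
Morphemes: over- + time
Each morpheme carries meaning
= 2 morphemes


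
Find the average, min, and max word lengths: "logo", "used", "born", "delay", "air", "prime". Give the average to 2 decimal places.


Lengths: "logo"=4, "used"=4, "born"=4, "delay"=5, "air"=3, "prime"=5
Sum = 25, Count = 6
Average = 25/6 = 4.17
= avg=4.17, min=3, max=5


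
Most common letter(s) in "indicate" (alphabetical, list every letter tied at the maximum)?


Word: "indicate"
Letter counts:
  'a': 1
  'c': 1
  'd': 1
  'e': 1
  'i': 2
  'n': 1
  't': 1
Maximum count = 2
Most frequent = 'i' (2 times each)


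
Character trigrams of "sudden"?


Word: "sudden" (length 6)
Number of trigrams = 6 - 3 + 1 = 4
  Position 0: "sud"
  Position 1: "udd"
  Position 2: "dde"
  Position 3: "den"
Trigrams = "sud", "udd", "dde", "den"


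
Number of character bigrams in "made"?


Word: "made" (length 4)
Number of 2-grams = length - 2 + 1 = 4 - 2 + 1
= 3


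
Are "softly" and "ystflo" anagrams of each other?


Word 1: "softly" → sorted: flosty
Word 2: "ystflo" → sorted: flosty
Same letters? flosty == flosty
Anagram = Yes


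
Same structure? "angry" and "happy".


Pattern of "angry": [0, 1, 2, 3, 4]
Pattern of "happy": [0, 1, 2, 2, 3]
Patterns do not match
Same pattern = No


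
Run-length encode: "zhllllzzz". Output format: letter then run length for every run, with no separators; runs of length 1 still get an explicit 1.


String: "zhllllzzz"
Scanning for consecutive runs:
  'z' x 1
  'h' x 1
  'l' x 4
  'z' x 3
RLE = "z1h1l4z3"


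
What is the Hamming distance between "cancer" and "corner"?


Comparing character by character (same length = 6):
  Pos 0: 'c' vs 'c' =
  Pos 1: 'a' vs 'o' !=
  Pos 2: 'n' vs 'r' !=
  Pos 3: 'c' vs 'n' !=
  Pos 4: 'e' vs 'e' =
  Pos 5: 'r' vs 'r' =
Hamming distance = 3


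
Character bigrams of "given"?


Word: "given" (length 5)
Number of bigrams = 5 - 2 + 1 = 4
  Position 0: "gi"
  Position 1: "iv"
  Position 2: "ve"
  Position 3: "en"
Bigrams = "gi", "iv", "ve", "en"


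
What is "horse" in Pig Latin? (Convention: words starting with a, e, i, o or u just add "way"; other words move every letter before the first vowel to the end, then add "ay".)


Word: "horse"
Starts with consonant(s) → move to end, add 'ay'
Consonant cluster: "h"
Pig Latin = "orsehay"


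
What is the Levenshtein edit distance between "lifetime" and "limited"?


Word 1: "lifetime" (length 8)
Word 2: "limited" (length 7)
One optimal edit sequence (insert/delete/substitute each cost 1):
  1. keep 'l'
  2. keep 'i'
  3. substitute 'f' -> 'm'  (+1)
  4. substitute 'e' -> 'i'  (+1)
  5. keep 't'
  6. delete 'i'  (+1)
  7. substitute 'm' -> 'e'  (+1)
  8. substitute 'e' -> 'd'  (+1)
Total edit operations: 5
Edit distance = 5


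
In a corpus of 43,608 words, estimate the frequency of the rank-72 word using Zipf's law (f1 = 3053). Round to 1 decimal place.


Zipf's law: f(r) = f(1) / r
f(1) = 3053
f(72) = 3053 / 72
= 42.4 occurrences


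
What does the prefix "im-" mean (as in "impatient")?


Prefix: im-
Example: impatient = im- + patient
Meaning = not / into


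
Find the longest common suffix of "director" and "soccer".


Word 1: "director"
Word 2: "soccer"
Comparing from end:
  Pos -1: 'r' == 'r'
  Pos -2: 'o' != 'e' (stop)
LCS = "r" (length 1)


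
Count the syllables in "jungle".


Word: "jungle"
Syllable breakdown: jun | gle
Counting: 2 parts
= 2 syllables


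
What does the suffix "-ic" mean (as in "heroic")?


Suffix: -ic
Example: heroic (hero + -ic)
Meaning = relating to


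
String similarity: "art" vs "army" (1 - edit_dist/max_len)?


Word 1: "art" (length 3)
Word 2: "army" (length 4)
One optimal edit sequence:
  1. keep 'a'
  2. keep 'r'
  3. insert 'm'  (+1)
  4. substitute 't' -> 'y'  (+1)
Edit distance = 2
Max length = max(3, 4) = 4
Similarity = 1 - 2/4
= 0.5000


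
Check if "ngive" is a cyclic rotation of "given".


Word: "given", Candidate: "ngive"
Method: check if candidate is substring of word+word
"givengiven" contains "ngive"? Yes
Is rotation = Yes


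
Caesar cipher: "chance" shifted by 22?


Word: "chance"
Shift: 22
Each letter → (letter + shift) mod 26:
  'c' (2) + 22 = 24 → 'y'
  'h' (7) + 22 = 3 → 'd'
  'a' (0) + 22 = 22 → 'w'
  'n' (13) + 22 = 9 → 'j'
  'c' (2) + 22 = 24 → 'y'
  'e' (4) + 22 = 0 → 'a'
Result = "ydwjya"


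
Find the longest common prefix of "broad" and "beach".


Word 1: "broad"
Word 2: "beach"
Comparing from start:
  Pos 0: 'b' == 'b'
  Pos 1: 'r' != 'e' (stop)
LCP = "b" (length 1)


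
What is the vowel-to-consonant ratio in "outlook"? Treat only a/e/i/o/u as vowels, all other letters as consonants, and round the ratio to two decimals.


Word: "outlook"
Vowels (a,e,i,o,u): 4
Consonants: 3
Ratio = 4/3
= 1.33


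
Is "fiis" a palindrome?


Word: "fiis"
Reversed: "siif"
Forward == Backward? fiis != siif
Palindrome = No


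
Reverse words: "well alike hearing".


Original: "well alike hearing"
Words (1..n): well | alike | hearing
Reversed (n..1): hearing | alike | well
Result = "hearing alike well"


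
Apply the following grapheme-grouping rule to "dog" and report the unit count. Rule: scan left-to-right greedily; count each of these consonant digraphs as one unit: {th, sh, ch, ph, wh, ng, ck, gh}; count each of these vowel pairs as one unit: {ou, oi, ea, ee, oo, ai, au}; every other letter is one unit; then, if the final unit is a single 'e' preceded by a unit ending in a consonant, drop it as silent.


Word: "dog" (3 letters)
Left-to-right scan:
  (1) 'd' (letter)
  (2) 'o' (letter)
  (3) 'g' (letter)
Units from scan: 3
Sound units = 3 units


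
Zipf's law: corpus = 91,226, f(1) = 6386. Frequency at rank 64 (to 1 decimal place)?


Zipf's law: f(r) = f(1) / r
f(1) = 6386
f(64) = 6386 / 64
= 99.8 occurrences


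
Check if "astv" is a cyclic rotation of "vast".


Word: "vast", Candidate: "astv"
Method: check if candidate is substring of word+word
"vastvast" contains "astv"? Yes
Is rotation = Yes


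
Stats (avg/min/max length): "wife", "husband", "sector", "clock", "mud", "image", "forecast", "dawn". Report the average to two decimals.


Lengths: "wife"=4, "husband"=7, "sector"=6, "clock"=5, "mud"=3, "image"=5, "forecast"=8, "dawn"=4
Sum = 42, Count = 8
Average = 42/8 = 5.25
= avg=5.25, min=3, max=8


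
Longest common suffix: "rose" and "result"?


Word 1: "rose"
Word 2: "result"
Comparing from end:
  Pos -1: 'e' != 't' (stop)
LCS = "" (length 0)


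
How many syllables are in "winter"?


Word: "winter"
Syllable breakdown: win | ter
Counting: 2 parts
= 2 syllables


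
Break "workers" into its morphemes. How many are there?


Word: "workers"
Morphemes: work + -er + -s
Each morpheme carries meaning
= 3 morphemes


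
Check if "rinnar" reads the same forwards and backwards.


Word: "rinnar"
Reversed: "rannir"
Forward == Backward? rinnar != rannir
Palindrome = No


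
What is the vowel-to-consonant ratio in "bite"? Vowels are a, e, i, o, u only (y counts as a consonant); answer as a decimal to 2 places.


Word: "bite"
Vowels (a,e,i,o,u): 2
Consonants: 2
Ratio = 2/2
= 1.00


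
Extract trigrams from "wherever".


Word: "wherever" (length 8)
Number of trigrams = 8 - 3 + 1 = 6
  Position 0: "whe"
  Position 1: "her"
  Position 2: "ere"
  Position 3: "rev"
  Position 4: "eve"
  Position 5: "ver"
Trigrams = "whe", "her", "ere", "rev", "eve", "ver"


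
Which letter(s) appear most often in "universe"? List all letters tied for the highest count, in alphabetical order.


Word: "universe"
Letter counts:
  'e': 2
  'i': 1
  'n': 1
  'r': 1
  's': 1
  'u': 1
  'v': 1
Maximum count = 2
Most frequent = 'e' (2 times each)


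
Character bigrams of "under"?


Word: "under" (length 5)
Number of bigrams = 5 - 2 + 1 = 4
  Position 0: "un"
  Position 1: "nd"
  Position 2: "de"
  Position 3: "er"
Bigrams = "un", "nd", "de", "er"


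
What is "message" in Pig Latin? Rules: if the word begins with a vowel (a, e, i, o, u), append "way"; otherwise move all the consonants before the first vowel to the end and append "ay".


Word: "message"
Starts with consonant(s) → move to end, add 'ay'
Consonant cluster: "m"
Pig Latin = "essagemay"


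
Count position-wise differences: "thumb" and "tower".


Comparing character by character (same length = 5):
  Pos 0: 't' vs 't' =
  Pos 1: 'h' vs 'o' !=
  Pos 2: 'u' vs 'w' !=
  Pos 3: 'm' vs 'e' !=
  Pos 4: 'b' vs 'r' !=
Hamming distance = 4


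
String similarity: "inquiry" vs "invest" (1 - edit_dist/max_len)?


Word 1: "inquiry" (length 7)
Word 2: "invest" (length 6)
One optimal edit sequence:
  1. keep 'i'
  2. keep 'n'
  3. delete 'q'  (+1)
  4. substitute 'u' -> 'v'  (+1)
  5. substitute 'i' -> 'e'  (+1)
  6. substitute 'r' -> 's'  (+1)
  7. substitute 'y' -> 't'  (+1)
Edit distance = 5
Max length = max(7, 6) = 7
Similarity = 1 - 5/7
= 0.2857


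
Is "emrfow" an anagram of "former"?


Word 1: "former" → sorted: efmorr
Word 2: "emrfow" → sorted: efmorw
Same letters? efmorr != efmorw
Anagram = No


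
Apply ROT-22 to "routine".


Word: "routine"
Shift: 22
Each letter → (letter + shift) mod 26:
  'r' (17) + 22 = 13 → 'n'
  'o' (14) + 22 = 10 → 'k'
  'u' (20) + 22 = 16 → 'q'
  't' (19) + 22 = 15 → 'p'
  'i' (8) + 22 = 4 → 'e'
  'n' (13) + 22 = 9 → 'j'
  'e' (4) + 22 = 0 → 'a'
Result = "nkqpeja"


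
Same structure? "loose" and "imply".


Pattern of "loose": [0, 1, 1, 2, 3]
Pattern of "imply": [0, 1, 2, 3, 4]
Patterns do not match
Same pattern = No


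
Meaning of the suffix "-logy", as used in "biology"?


Suffix: -logy
Example: biology = bio- + -logy
Meaning = study of


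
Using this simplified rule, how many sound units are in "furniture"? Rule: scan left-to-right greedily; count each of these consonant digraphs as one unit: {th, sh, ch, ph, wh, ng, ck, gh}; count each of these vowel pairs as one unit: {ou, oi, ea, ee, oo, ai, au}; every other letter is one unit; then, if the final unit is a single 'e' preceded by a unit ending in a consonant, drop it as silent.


Word: "furniture" (9 letters)
Left-to-right scan:
  (1) 'f' (letter)
  (2) 'u' (letter)
  (3) 'r' (letter)
  (4) 'n' (letter)
  (5) 'i' (letter)
  (6) 't' (letter)
  (7) 'u' (letter)
  (8) 'r' (letter)
  (9) 'e' (letter)
Units from scan: 9
Final unit is 'e' after a consonant -> drop as silent (-1)
Sound units = 8 units


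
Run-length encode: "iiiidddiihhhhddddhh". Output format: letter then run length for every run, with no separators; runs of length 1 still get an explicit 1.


String: "iiiidddiihhhhddddhh"
Scanning for consecutive runs:
  'i' x 4
  'd' x 3
  'i' x 2
  'h' x 4
  'd' x 4
  'h' x 2
RLE = "i4d3i2h4d4h2"


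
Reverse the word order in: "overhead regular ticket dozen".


Original: "overhead regular ticket dozen"
Words (1..n): overhead | regular | ticket | dozen
Reversed (n..1): dozen | ticket | regular | overhead
Result = "dozen ticket regular overhead"


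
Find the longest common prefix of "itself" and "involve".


Word 1: "itself"
Word 2: "involve"
Comparing from start:
  Pos 0: 'i' == 'i'
  Pos 1: 't' != 'n' (stop)
LCP = "i" (length 1)


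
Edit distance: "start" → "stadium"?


Word 1: "start" (length 5)
Word 2: "stadium" (length 7)
One optimal edit sequence (insert/delete/substitute each cost 1):
  1. keep 's'
  2. keep 't'
  3. keep 'a'
  4. insert 'd'  (+1)
  5. insert 'i'  (+1)
  6. substitute 'r' -> 'u'  (+1)
  7. substitute 't' -> 'm'  (+1)
Total edit operations: 4
Edit distance = 4


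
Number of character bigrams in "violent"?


Word: "violent" (length 7)
Number of 2-grams = length - 2 + 1 = 7 - 2 + 1
= 6


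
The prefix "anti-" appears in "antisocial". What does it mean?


Prefix: anti-
Example: antisocial = anti- + social
Meaning = against


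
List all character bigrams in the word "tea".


Word: "tea" (length 3)
Number of bigrams = 3 - 2 + 1 = 2
  Position 0: "te"
  Position 1: "ea"
Bigrams = "te", "ea"


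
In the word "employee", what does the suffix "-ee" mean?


Suffix: -ee
Example: employee = employ + -ee
Meaning = one who receives


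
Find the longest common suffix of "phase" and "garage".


Word 1: "phase"
Word 2: "garage"
Comparing from end:
  Pos -1: 'e' == 'e'
  Pos -2: 's' != 'g' (stop)
LCS = "e" (length 1)


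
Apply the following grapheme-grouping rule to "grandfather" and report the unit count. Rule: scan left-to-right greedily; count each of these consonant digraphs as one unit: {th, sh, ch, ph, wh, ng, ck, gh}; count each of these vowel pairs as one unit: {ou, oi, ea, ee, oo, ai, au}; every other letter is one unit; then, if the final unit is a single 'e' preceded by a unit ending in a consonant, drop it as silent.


Word: "grandfather" (11 letters)
Left-to-right scan:
  1. 'g' (letter)
  2. 'r' (letter)
  3. 'a' (letter)
  4. 'n' (letter)
  5. 'd' (letter)
  6. 'f' (letter)
  7. 'a' (letter)
  8. 'th' (digraph)
  9. 'e' (letter)
  10. 'r' (letter)
Units from scan: 10
Sound units = 10 units


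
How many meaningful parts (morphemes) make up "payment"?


Word: "payment"
Morphemes: pay | -ment
Each morpheme carries meaning
= 2 morphemes


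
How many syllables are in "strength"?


Word: "strength"
Syllable breakdown: strength
Counting: 1 part
= 1 syllable


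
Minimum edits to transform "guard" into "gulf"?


Word 1: "guard" (length 5)
Word 2: "gulf" (length 4)
One optimal edit sequence (insert/delete/substitute each cost 1):
  1. keep 'g'
  2. keep 'u'
  3. delete 'a'  (+1)
  4. substitute 'r' -> 'l'  (+1)
  5. substitute 'd' -> 'f'  (+1)
Total edit operations: 3
Edit distance = 3


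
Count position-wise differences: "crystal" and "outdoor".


Comparing character by character (same length = 7):
  Pos 0: 'c' vs 'o' !=
  Pos 1: 'r' vs 'u' !=
  Pos 2: 'y' vs 't' !=
  Pos 3: 's' vs 'd' !=
  Pos 4: 't' vs 'o' !=
  Pos 5: 'a' vs 'o' !=
  Pos 6: 'l' vs 'r' !=
Hamming distance = 7


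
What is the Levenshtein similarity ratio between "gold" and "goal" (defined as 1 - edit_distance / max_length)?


Word 1: "gold" (length 4)
Word 2: "goal" (length 4)
One optimal edit sequence:
  1. keep 'g'
  2. keep 'o'
  3. substitute 'l' -> 'a'  (+1)
  4. substitute 'd' -> 'l'  (+1)
Edit distance = 2
Max length = max(4, 4) = 4
Similarity = 1 - 2/4
= 0.5000


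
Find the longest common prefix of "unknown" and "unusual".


Word 1: "unknown"
Word 2: "unusual"
Comparing from start:
  Pos 0: 'u' == 'u'
  Pos 1: 'n' == 'n'
  Pos 2: 'k' != 'u' (stop)
LCP = "un" (length 2)


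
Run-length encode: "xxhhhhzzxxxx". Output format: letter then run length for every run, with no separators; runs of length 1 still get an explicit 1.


String: "xxhhhhzzxxxx"
Scanning for consecutive runs:
  'x' x 2
  'h' x 4
  'z' x 2
  'x' x 4
RLE = "x2h4z2x4"


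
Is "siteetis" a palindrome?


Word: "siteetis"
Reversed: "siteetis"
Forward == Backward? siteetis == siteetis
Palindrome = Yes


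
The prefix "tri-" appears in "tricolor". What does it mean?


Prefix: tri-
As in: tricolor -> tri- + color
Meaning = three


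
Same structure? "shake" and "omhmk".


Pattern of "shake": [0, 1, 2, 3, 4]
Pattern of "omhmk": [0, 1, 2, 1, 3]
Patterns do not match
Same pattern = No


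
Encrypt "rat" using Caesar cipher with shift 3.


Word: "rat"
Shift: 3
Each letter → (letter + shift) mod 26:
  'r' (17) + 3 = 20 → 'u'
  'a' (0) + 3 = 3 → 'd'
  't' (19) + 3 = 22 → 'w'
Result = "udw"


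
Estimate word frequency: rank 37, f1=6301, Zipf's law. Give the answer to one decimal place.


Zipf's law: f(r) = f(1) / r
f(1) = 6301
f(37) = 6301 / 37
= 170.3 occurrences


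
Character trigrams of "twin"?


Word: "twin" (length 4)
Number of trigrams = 4 - 3 + 1 = 2
  Position 0: "twi"
  Position 1: "win"
Trigrams = "twi", "win"


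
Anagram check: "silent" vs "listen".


Word 1: "silent" → sorted: eilnst
Word 2: "listen" → sorted: eilnst
Same letters? eilnst == eilnst
Anagram = Yes


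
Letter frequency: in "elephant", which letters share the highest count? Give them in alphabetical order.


Word: "elephant"
Letter counts:
  'a': 1
  'e': 2
  'h': 1
  'l': 1
  'n': 1
  'p': 1
  't': 1
Maximum count = 2
Most frequent = 'e' (2 times each)


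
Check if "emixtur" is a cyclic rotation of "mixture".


Word: "mixture", Candidate: "emixtur"
Method: check if candidate is substring of word+word
"mixturemixture" contains "emixtur"? Yes
Is rotation = Yes


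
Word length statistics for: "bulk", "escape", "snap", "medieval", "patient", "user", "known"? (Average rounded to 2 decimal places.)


Lengths: "bulk"=4, "escape"=6, "snap"=4, "medieval"=8, "patient"=7, "user"=4, "known"=5
Sum = 38, Count = 7
Average = 38/7 = 5.43
= avg=5.43, min=4, max=8


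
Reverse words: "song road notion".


Original: "song road notion"
Words (1..n): song | road | notion
Reversed (n..1): notion | road | song
Result = "notion road song"


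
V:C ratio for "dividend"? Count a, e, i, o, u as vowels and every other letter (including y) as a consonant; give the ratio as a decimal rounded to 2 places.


Word: "dividend"
Vowels (a,e,i,o,u): 3
Consonants: 5
Ratio = 3/5
= 0.60


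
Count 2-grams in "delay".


Word: "delay" (length 5)
Number of 2-grams = length - 2 + 1 = 5 - 2 + 1
= 4


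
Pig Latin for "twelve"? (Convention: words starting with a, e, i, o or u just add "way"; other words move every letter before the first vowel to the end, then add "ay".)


Word: "twelve"
Starts with consonant(s) → move to end, add 'ay'
Consonant cluster: "tw"
Pig Latin = "elvetway"


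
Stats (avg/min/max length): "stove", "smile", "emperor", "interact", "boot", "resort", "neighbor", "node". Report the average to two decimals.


Lengths: "stove"=5, "smile"=5, "emperor"=7, "interact"=8, "boot"=4, "resort"=6, "neighbor"=8, "node"=4
Sum = 47, Count = 8
Average = 47/8 = 5.88
= avg=5.88, min=4, max=8


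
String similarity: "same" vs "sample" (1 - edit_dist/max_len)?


Word 1: "same" (length 4)
Word 2: "sample" (length 6)
One optimal edit sequence:
  1. keep 's'
  2. keep 'a'
  3. keep 'm'
  4. insert 'p'  (+1)
  5. insert 'l'  (+1)
  6. keep 'e'
Edit distance = 2
Max length = max(4, 6) = 6
Similarity = 1 - 2/6
= 0.6667


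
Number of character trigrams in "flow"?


Word: "flow" (length 4)
Number of 3-grams = length - 3 + 1 = 4 - 3 + 1
= 2


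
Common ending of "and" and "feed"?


Word 1: "and"
Word 2: "feed"
Comparing from end:
  Pos -1: 'd' == 'd'
  Pos -2: 'n' != 'e' (stop)
LCS = "d" (length 1)


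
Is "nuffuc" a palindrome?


Word: "nuffuc"
Reversed: "cuffun"
Forward == Backward? nuffuc != cuffun
Palindrome = No


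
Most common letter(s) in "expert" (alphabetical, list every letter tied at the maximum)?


Word: "expert"
Letter counts:
  'e': 2
  'p': 1
  'r': 1
  't': 1
  'x': 1
Maximum count = 2
Most frequent = 'e' (2 times each)


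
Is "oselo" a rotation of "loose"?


Word: "loose", Candidate: "oselo"
Method: check if candidate is substring of word+word
"looseloose" contains "oselo"? Yes
Is rotation = Yes


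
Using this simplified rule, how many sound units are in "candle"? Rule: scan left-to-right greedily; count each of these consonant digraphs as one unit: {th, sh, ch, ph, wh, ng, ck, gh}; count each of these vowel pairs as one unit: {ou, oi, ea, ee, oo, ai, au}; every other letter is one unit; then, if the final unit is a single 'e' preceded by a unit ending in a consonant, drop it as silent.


Word: "candle" (6 letters)
Left-to-right scan:
  (1) 'c' (letter)
  (2) 'a' (letter)
  (3) 'n' (letter)
  (4) 'd' (letter)
  (5) 'l' (letter)
  (6) 'e' (letter)
Units from scan: 6
Final unit is 'e' after a consonant -> drop as silent (-1)
Sound units = 5 units


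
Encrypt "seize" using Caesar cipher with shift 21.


Word: "seize"
Shift: 21
Each letter → (letter + shift) mod 26:
  's' (18) + 21 = 13 → 'n'
  'e' (4) + 21 = 25 → 'z'
  'i' (8) + 21 = 3 → 'd'
  'z' (25) + 21 = 20 → 'u'
  'e' (4) + 21 = 25 → 'z'
Result = "nzduz"


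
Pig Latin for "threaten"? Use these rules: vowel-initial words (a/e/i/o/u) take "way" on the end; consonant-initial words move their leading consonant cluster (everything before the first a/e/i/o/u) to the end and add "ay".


Word: "threaten"
Starts with consonant(s) → move to end, add 'ay'
Consonant cluster: "thr"
Pig Latin = "eatenthray"


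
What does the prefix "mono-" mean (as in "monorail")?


Prefix: mono-
As in: monorail -> mono- + rail
Meaning = one


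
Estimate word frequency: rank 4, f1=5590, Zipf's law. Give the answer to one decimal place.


Zipf's law: f(r) = f(1) / r
f(1) = 5590
f(4) = 5590 / 4
= 1397.5 occurrences


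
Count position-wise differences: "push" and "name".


Comparing character by character (same length = 4):
  Pos 0: 'p' vs 'n' !=
  Pos 1: 'u' vs 'a' !=
  Pos 2: 's' vs 'm' !=
  Pos 3: 'h' vs 'e' !=
Hamming distance = 4


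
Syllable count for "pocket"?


Word: "pocket"
Syllable breakdown: pock | et
Counting: 2 parts
= 2 syllables


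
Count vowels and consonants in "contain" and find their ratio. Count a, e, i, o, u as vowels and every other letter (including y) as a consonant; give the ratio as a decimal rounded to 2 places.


Word: "contain"
Vowels (a,e,i,o,u): 3
Consonants: 4
Ratio = 3/4
= 0.75


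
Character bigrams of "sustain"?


Word: "sustain" (length 7)
Number of bigrams = 7 - 2 + 1 = 6
  Position 0: "su"
  Position 1: "us"
  Position 2: "st"
  Position 3: "ta"
  Position 4: "ai"
  Position 5: "in"
Bigrams = "su", "us", "st", "ta", "ai", "in"


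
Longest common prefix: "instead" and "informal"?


Word 1: "instead"
Word 2: "informal"
Comparing from start:
  Pos 0: 'i' == 'i'
  Pos 1: 'n' == 'n'
  Pos 2: 's' != 'f' (stop)
LCP = "in" (length 2)


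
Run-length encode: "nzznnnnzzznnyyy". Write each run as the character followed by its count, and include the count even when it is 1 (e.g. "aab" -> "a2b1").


String: "nzznnnnzzznnyyy"
Scanning for consecutive runs:
  'n' x 1
  'z' x 2
  'n' x 4
  'z' x 3
  'n' x 2
  'y' x 3
RLE = "n1z2n4z3n2y3"


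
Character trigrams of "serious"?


Word: "serious" (length 7)
Number of trigrams = 7 - 3 + 1 = 5
  Position 0: "ser"
  Position 1: "eri"
  Position 2: "rio"
  Position 3: "iou"
  Position 4: "ous"
Trigrams = "ser", "eri", "rio", "iou", "ous"


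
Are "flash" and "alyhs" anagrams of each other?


Word 1: "flash" → sorted: afhls
Word 2: "alyhs" → sorted: ahlsy
Same letters? afhls != ahlsy
Anagram = No


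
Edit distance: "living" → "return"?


Word 1: "living" (length 6)
Word 2: "return" (length 6)
One optimal edit sequence (insert/delete/substitute each cost 1):
  1. substitute 'l' -> 'r'  (+1)
  2. substitute 'i' -> 'e'  (+1)
  3. substitute 'v' -> 't'  (+1)
  4. substitute 'i' -> 'u'  (+1)
  5. substitute 'n' -> 'r'  (+1)
  6. substitute 'g' -> 'n'  (+1)
Total edit operations: 6
Edit distance = 6


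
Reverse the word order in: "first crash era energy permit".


Original: "first crash era energy permit"
Words (1..n): first | crash | era | energy | permit
Reversed (n..1): permit | energy | era | crash | first
Result = "permit energy era crash first"


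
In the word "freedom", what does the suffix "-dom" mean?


Suffix: -dom
Example: freedom = free + -dom
Meaning = state / realm


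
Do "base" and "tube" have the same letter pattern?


Pattern of "base": [0, 1, 2, 3]
Pattern of "tube": [0, 1, 2, 3]
Patterns match
Same pattern = Yes


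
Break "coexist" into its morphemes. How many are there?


Word: "coexist"
Morphemes: co- + exist
Each morpheme carries meaning
= 2 morphemes


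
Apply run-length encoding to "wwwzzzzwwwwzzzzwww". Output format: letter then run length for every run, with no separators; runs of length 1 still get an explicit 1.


String: "wwwzzzzwwwwzzzzwww"
Scanning for consecutive runs:
  'w' x 3
  'z' x 4
  'w' x 4
  'z' x 4
  'w' x 3
RLE = "w3z4w4z4w3"


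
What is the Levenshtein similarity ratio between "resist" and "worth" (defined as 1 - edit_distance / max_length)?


Word 1: "resist" (length 6)
Word 2: "worth" (length 5)
One optimal edit sequence:
  1. delete 'r'  (+1)
  2. substitute 'e' -> 'w'  (+1)
  3. substitute 's' -> 'o'  (+1)
  4. substitute 'i' -> 'r'  (+1)
  5. substitute 's' -> 't'  (+1)
  6. substitute 't' -> 'h'  (+1)
Edit distance = 6
Max length = max(6, 5) = 6
Similarity = 1 - 6/6
= 0.0000


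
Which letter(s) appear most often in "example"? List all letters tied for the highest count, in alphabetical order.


Word: "example"
Letter counts:
  'a': 1
  'e': 2
  'l': 1
  'm': 1
  'p': 1
  'x': 1
Maximum count = 2
Most frequent = 'e' (2 times each)


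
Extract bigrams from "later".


Word: "later" (length 5)
Number of bigrams = 5 - 2 + 1 = 4
  Position 0: "la"
  Position 1: "at"
  Position 2: "te"
  Position 3: "er"
Bigrams = "la", "at", "te", "er"


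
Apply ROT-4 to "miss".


Word: "miss"
Shift: 4
Each letter → (letter + shift) mod 26:
  'm' (12) + 4 = 16 → 'q'
  'i' (8) + 4 = 12 → 'm'
  's' (18) + 4 = 22 → 'w'
  's' (18) + 4 = 22 → 'w'
Result = "qmww"


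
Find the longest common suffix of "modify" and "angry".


Word 1: "modify"
Word 2: "angry"
Comparing from end:
  Pos -1: 'y' == 'y'
  Pos -2: 'f' != 'r' (stop)
LCS = "y" (length 1)


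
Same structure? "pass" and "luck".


Pattern of "pass": [0, 1, 2, 2]
Pattern of "luck": [0, 1, 2, 3]
Patterns do not match
Same pattern = No


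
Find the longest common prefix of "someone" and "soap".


Word 1: "someone"
Word 2: "soap"
Comparing from start:
  Pos 0: 's' == 's'
  Pos 1: 'o' == 'o'
  Pos 2: 'm' != 'a' (stop)
LCP = "so" (length 2)


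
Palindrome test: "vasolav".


Word: "vasolav"
Reversed: "valosav"
Forward == Backward? vasolav != valosav
Palindrome = No


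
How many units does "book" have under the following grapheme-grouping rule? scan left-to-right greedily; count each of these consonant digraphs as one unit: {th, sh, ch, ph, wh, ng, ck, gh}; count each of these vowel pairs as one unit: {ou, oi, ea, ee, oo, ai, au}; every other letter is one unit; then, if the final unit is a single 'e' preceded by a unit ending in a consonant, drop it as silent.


Word: "book" (4 letters)
Left-to-right scan:
  1. 'b' (letter)
  2. 'oo' (vowel-pair)
  3. 'k' (letter)
Units from scan: 3
Sound units = 3 units


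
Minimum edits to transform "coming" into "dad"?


Word 1: "coming" (length 6)
Word 2: "dad" (length 3)
One optimal edit sequence (insert/delete/substitute each cost 1):
  1. delete 'c'  (+1)
  2. delete 'o'  (+1)
  3. delete 'm'  (+1)
  4. substitute 'i' -> 'd'  (+1)
  5. substitute 'n' -> 'a'  (+1)
  6. substitute 'g' -> 'd'  (+1)
Total edit operations: 6
Edit distance = 6


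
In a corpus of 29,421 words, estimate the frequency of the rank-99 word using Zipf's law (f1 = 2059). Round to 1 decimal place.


Zipf's law: f(r) = f(1) / r
f(1) = 2059
f(99) = 2059 / 99
= 20.8 occurrences


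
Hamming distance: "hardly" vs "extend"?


Comparing character by character (same length = 6):
  Pos 0: 'h' vs 'e' !=
  Pos 1: 'a' vs 'x' !=
  Pos 2: 'r' vs 't' !=
  Pos 3: 'd' vs 'e' !=
  Pos 4: 'l' vs 'n' !=
  Pos 5: 'y' vs 'd' !=
Hamming distance = 6


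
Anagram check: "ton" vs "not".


Word 1: "ton" → sorted: not
Word 2: "not" → sorted: not
Same letters? not == not
Anagram = Yes


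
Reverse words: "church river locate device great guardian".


Original: "church river locate device great guardian"
Words (1..n): church | river | locate | device | great | guardian
Reversed (n..1): guardian | great | device | locate | river | church
Result = "guardian great device locate river church"


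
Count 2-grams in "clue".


Word: "clue" (length 4)
Number of 2-grams = length - 2 + 1 = 4 - 2 + 1
= 3


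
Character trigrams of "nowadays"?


Word: "nowadays" (length 8)
Number of trigrams = 8 - 3 + 1 = 6
  Position 0: "now"
  Position 1: "owa"
  Position 2: "wad"
  Position 3: "ada"
  Position 4: "day"
  Position 5: "ays"
Trigrams = "now", "owa", "wad", "ada", "day", "ays"


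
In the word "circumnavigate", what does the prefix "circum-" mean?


Prefix: circum-
As in: circumnavigate -> circum- + navigate
Meaning = around


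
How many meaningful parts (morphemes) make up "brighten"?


Word: "brighten"
Morphemes: bright / -en
Each morpheme carries meaning
= 2 morphemes


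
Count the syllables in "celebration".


Word: "celebration"
Syllable breakdown: cel-e-bra-tion
Counting: 4 parts
= 4 syllables


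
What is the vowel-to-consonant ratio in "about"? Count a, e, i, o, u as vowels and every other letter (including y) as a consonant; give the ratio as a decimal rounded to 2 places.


Word: "about"
Vowels (a,e,i,o,u): 3
Consonants: 2
Ratio = 3/2
= 1.50


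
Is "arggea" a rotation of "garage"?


Word: "garage", Candidate: "arggea"
Method: check if candidate is substring of word+word
"garagegarage" contains "arggea"? No
Is rotation = No


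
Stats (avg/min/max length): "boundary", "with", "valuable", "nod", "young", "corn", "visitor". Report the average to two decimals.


Lengths: "boundary"=8, "with"=4, "valuable"=8, "nod"=3, "young"=5, "corn"=4, "visitor"=7
Sum = 39, Count = 7
Average = 39/7 = 5.57
= avg=5.57, min=3, max=8


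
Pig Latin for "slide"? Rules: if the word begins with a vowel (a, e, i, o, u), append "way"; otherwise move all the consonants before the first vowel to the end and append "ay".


Word: "slide"
Starts with consonant(s) → move to end, add 'ay'
Consonant cluster: "sl"
Pig Latin = "ideslay"


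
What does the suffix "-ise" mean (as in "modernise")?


Suffix: -ise
Example: modernise (modern + -ise)
Meaning = to make


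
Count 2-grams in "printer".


Word: "printer" (length 7)
Number of 2-grams = length - 2 + 1 = 7 - 2 + 1
= 6


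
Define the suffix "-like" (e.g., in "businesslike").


Suffix: -like
Example: businesslike (business + -like)
Meaning = resembling


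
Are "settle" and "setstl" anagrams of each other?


Word 1: "settle" → sorted: eelstt
Word 2: "setstl" → sorted: elsstt
Same letters? eelstt != elsstt
Anagram = No


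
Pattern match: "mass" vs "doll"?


Pattern of "mass": [0, 1, 2, 2]
Pattern of "doll": [0, 1, 2, 2]
Patterns match
Same pattern = Yes


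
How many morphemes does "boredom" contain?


Word: "boredom"
Morphemes: bore + -dom
Each morpheme carries meaning
= 2 morphemes


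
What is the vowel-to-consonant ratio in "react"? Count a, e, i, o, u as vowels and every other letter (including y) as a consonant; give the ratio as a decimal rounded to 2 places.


Word: "react"
Vowels (a,e,i,o,u): 2
Consonants: 3
Ratio = 2/3
= 0.67


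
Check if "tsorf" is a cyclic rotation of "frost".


Word: "frost", Candidate: "tsorf"
Method: check if candidate is substring of word+word
"frostfrost" contains "tsorf"? No
Is rotation = No


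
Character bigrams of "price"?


Word: "price" (length 5)
Number of bigrams = 5 - 2 + 1 = 4
  Position 0: "pr"
  Position 1: "ri"
  Position 2: "ic"
  Position 3: "ce"
Bigrams = "pr", "ri", "ic", "ce"


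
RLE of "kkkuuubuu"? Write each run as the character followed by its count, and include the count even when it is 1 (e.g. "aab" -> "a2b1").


String: "kkkuuubuu"
Scanning for consecutive runs:
  'k' x 3
  'u' x 3
  'b' x 1
  'u' x 2
RLE = "k3u3b1u2"


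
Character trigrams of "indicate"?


Word: "indicate" (length 8)
Number of trigrams = 8 - 3 + 1 = 6
  Position 0: "ind"
  Position 1: "ndi"
  Position 2: "dic"
  Position 3: "ica"
  Position 4: "cat"
  Position 5: "ate"
Trigrams = "ind", "ndi", "dic", "ica", "cat", "ate"


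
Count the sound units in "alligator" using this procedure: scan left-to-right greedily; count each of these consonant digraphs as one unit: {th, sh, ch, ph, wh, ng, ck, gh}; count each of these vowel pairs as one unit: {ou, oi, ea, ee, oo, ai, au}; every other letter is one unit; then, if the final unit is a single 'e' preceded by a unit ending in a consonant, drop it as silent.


Word: "alligator" (9 letters)
Left-to-right scan:
  1. 'a' (letter)
  2. 'l' (letter)
  3. 'l' (letter)
  4. 'i' (letter)
  5. 'g' (letter)
  6. 'a' (letter)
  7. 't' (letter)
  8. 'o' (letter)
  9. 'r' (letter)
Units from scan: 9
Sound units = 9 units


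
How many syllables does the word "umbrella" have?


Word: "umbrella"
Syllable breakdown: um / brel / la
Counting: 3 parts
= 3 syllables


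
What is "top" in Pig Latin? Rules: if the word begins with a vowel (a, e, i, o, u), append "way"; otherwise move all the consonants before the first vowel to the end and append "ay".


Word: "top"
Starts with consonant(s) → move to end, add 'ay'
Consonant cluster: "t"
Pig Latin = "optay"


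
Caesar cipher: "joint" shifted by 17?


Word: "joint"
Shift: 17
Each letter → (letter + shift) mod 26:
  'j' (9) + 17 = 0 → 'a'
  'o' (14) + 17 = 5 → 'f'
  'i' (8) + 17 = 25 → 'z'
  'n' (13) + 17 = 4 → 'e'
  't' (19) + 17 = 10 → 'k'
Result = "afzek"


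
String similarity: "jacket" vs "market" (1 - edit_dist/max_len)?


Word 1: "jacket" (length 6)
Word 2: "market" (length 6)
One optimal edit sequence:
  1. substitute 'j' -> 'm'  (+1)
  2. keep 'a'
  3. substitute 'c' -> 'r'  (+1)
  4. keep 'k'
  5. keep 'e'
  6. keep 't'
Edit distance = 2
Max length = max(6, 6) = 6
Similarity = 1 - 2/6
= 0.6667


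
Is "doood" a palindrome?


Word: "doood"
Reversed: "doood"
Forward == Backward? doood == doood
Palindrome = Yes


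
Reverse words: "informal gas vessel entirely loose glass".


Original: "informal gas vessel entirely loose glass"
Words (1..n): informal | gas | vessel | entirely | loose | glass
Reversed (n..1): glass | loose | entirely | vessel | gas | informal
Result = "glass loose entirely vessel gas informal"
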